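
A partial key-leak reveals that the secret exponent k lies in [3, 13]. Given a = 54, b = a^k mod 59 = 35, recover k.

4

Compute 54^3 mod 59 = 52, then multiply by 54 repeatedly:
  54^3=52  54^4=35
Found 35 at exponent 4.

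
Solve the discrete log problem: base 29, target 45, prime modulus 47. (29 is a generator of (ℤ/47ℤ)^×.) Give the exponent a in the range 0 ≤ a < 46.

13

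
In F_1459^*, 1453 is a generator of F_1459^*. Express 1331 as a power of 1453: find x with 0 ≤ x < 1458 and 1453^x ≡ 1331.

300

Baby-step giant-step with m = ceil(sqrt(1458)) = 39.
Baby table (1453^j mod 1459 for j=0..38):
  0:1  1:1453  2:36  3:1243  4:1296  5:978  6:1427  7:192
  8:307  9:1076  10:839  11:802  12:1024  13:1151  14:389  15:584
  16:873  17:598  18:789  19:1102  20:683  21:279  22:1244  23:1290
  24:1014  25:1211  26:29  27:1285  28:1044  29:1031  30:1109  31:641
  32:531  33:1191  34:149  35:565  36:987  37:1373  38:516
Giant step factor: 1453^(-39) ≡ 959 (mod 1459).
Scan 1331·959^i mod 1459 for i = 0, 1, …:
  i=0: 1331   i=1: 1263   i=2: 247   i=3: 515
  i=4: 743   i=5: 545   i=6: 333   i=7: 1285
Match at i=7, j=27: x = 7·39 + 27 = 300.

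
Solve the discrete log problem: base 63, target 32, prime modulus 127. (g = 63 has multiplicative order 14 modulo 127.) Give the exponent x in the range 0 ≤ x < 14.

2

Successive powers of 63 modulo 127:
  63^0=1  63^1=63  63^2=32
So 63^2 ≡ 32 (mod 127), giving x = 2.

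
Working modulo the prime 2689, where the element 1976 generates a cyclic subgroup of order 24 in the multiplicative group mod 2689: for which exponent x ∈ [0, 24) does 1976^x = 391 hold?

8

Successive powers of 1976 modulo 2689:
  1976^0=1  1976^1=1976  1976^2=148  1976^3=2036  1976^4=392  1976^5=160
  1976^6=1547  1976^7=2168  1976^8=391
So 1976^8 ≡ 391 (mod 2689), giving x = 8.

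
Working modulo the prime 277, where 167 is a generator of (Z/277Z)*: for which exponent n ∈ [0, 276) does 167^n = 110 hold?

Baby-step giant-step with m = ceil(sqrt(276)) = 17.
Baby table (167^j mod 277 for j=0..16):
  0:1  1:167  2:189  3:262  4:265  5:212  6:225  7:180
  8:144  9:226  10:70  11:56  12:211  13:58  14:268  15:159
  16:238
Giant step factor: 167^(-17) ≡ 158 (mod 277).
Scan 110·158^i mod 277 for i = 0, 1, …:
  i=0: 110   i=1: 206   i=2: 139   i=3: 79
  i=4: 17   i=5: 193   i=6: 24   i=7: 191
  i=8: 262
Match at i=8, j=3: n = 8·17 + 3 = 139.

139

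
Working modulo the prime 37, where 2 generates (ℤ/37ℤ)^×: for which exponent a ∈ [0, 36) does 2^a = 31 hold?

9

Successive powers of 2 modulo 37:
  2^0=1  2^1=2  2^2=4  2^3=8  2^4=16  2^5=32
  2^6=27  2^7=17  2^8=34  2^9=31
So 2^9 ≡ 31 (mod 37), giving a = 9.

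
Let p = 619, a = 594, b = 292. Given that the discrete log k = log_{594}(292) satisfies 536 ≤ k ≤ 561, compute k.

544

Compute 594^536 mod 619 = 560, then multiply by 594 repeatedly:
  594^536=560  594^537=237  594^538=265  594^539=184  594^540=352
  594^541=485  594^542=255  594^543=434  594^544=292
Found 292 at exponent 544.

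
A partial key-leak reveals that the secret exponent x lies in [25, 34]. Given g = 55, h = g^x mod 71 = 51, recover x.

Compute 55^25 mod 71 = 51, then multiply by 55 repeatedly:
  55^25=51
Found 51 at exponent 25.

25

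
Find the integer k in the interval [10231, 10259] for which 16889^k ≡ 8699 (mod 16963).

Compute 16889^10231 mod 16963 = 4178, then multiply by 16889 repeatedly:
  16889^10231=4178  16889^10232=13125  16889^10233=12604  16889^10234=269  16889^10235=14020
  16889^10236=14226  16889^10237=15945  16889^10238=7480  16889^10239=6259  16889^10240=11798
  16889^10241=9024  16889^10242=10744  16889^10243=2205  16889^10244=6460  16889^10245=13887
  16889^10246=7105  16889^10247=83  16889^10248=10821  16889^10249=13470  16889^10250=4037
  16889^10251=6596  16889^10252=3823  16889^10253=5469  16889^10254=2406  16889^10255=8549
  16889^10256=11968  16889^10257=13407  16889^10258=8699
Found 8699 at exponent 10258.

10258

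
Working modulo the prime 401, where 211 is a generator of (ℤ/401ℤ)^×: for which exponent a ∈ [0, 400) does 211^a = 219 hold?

211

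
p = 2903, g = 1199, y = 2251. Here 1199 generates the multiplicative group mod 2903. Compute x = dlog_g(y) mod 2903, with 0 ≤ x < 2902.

Baby-step giant-step with m = ceil(sqrt(2902)) = 54.
Baby table (1199^j mod 2903 for j=0..53):
  0:1  1:1199  2:616  3:1222  4:2066  5:875  6:1142  7:1945
  8:946  9:2084  10:2136  11:618  12:717  13:395  14:416  15:2371
  16:792  17:327  18:168  19:1125  20:1883  21:2086  22:1631  23:1850
  24:258  25:1624  26:2166  27:1752  28:1779  29:2219  30:1433  31:2494
  32:216  33:617  34:2421  35:2682  36:2097  37:305  38:2820  39:2088
  40:1126  41:179  42:2702  43:2853  44:1013  45:1133  46:2766  47:1208
  48:2698  49:960  50:1452  51:2051  52:308  53:611
Giant step factor: 1199^(-54) ≡ 2355 (mod 2903).
Scan 2251·2355^i mod 2903 for i = 0, 1, …:
  i=0: 2251   i=1: 227   i=2: 433   i=3: 762
  i=4: 456   i=5: 2673   i=6: 1211   i=7: 1159
  i=8: 625   i=9: 54   i=10: 2341   i=11: 258
Match at i=11, j=24: x = 11·54 + 24 = 618.

618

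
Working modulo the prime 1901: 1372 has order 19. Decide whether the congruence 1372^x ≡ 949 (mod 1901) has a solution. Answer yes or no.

no

⟨1372⟩ has order 19; its elements mod 1901 are {1, 172, 210, 260, 377, 394, 684, 997, 1047, 1065, 1069, 1212, 1229, 1233, 1255, 1372, 1390, 1455, 1687}.
949 is not in this set.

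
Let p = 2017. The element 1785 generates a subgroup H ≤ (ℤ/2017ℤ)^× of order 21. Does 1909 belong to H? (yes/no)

no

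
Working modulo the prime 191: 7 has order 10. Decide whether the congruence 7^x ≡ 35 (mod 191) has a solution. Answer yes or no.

35 ∈ ⟨7⟩ iff 35^10 ≡ 1 (mod 191), since |⟨7⟩| = 10.
35^10 mod 191 = 177.
Since 177 ≠ 1, 35 does not lie in the subgroup.

no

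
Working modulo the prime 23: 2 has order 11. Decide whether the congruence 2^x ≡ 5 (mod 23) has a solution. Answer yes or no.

no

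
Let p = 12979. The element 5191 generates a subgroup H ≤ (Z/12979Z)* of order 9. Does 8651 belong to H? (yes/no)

⟨5191⟩ has order 9; its elements mod 12979 are {1, 2077, 2251, 2887, 3841, 4901, 5191, 8651, 9137}.
8651 is in this set.

yes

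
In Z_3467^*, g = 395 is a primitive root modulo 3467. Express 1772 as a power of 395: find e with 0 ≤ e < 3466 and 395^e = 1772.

Baby-step giant-step with m = ceil(sqrt(3466)) = 59.
Baby table (395^j mod 3467 for j=0..58):
  0:1  1:395  2:10  3:483  4:100  5:1363  6:1000  7:3229
  8:3066  9:1087  10:2924  11:469  12:1504  13:1223  14:1172  15:1829
  16:1319  17:955  18:2789  19:2616  20:154  21:1891  22:1540  23:1575
  24:1532  25:1882  26:1452  27:1485  28:652  29:982  30:3053  31:2886
  32:2794  33:1124  34:204  35:839  36:2040  37:1456  38:3065  39:692
  40:2914  41:3453  42:1404  43:3327  44:172  45:2067  46:1720  47:3335
  48:3332  49:2147  50:2117  51:668  52:368  53:3213  54:213  55:927
  56:2130  57:2336  58:498
Giant step factor: 395^(-59) ≡ 2113 (mod 3467).
Scan 1772·2113^i mod 3467 for i = 0, 1, …:
  i=0: 1772   i=1: 3343   i=2: 1480   i=3: 6
  i=4: 2277   i=5: 2572   i=6: 1847   i=7: 2336
Match at i=7, j=57: e = 7·59 + 57 = 470.

470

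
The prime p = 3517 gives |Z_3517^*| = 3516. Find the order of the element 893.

1758

The order of 893 must divide p − 1 = 3516 = 2^2 · 3 · 293.
Divisors: 1, 2, 3, 4, 6, 12, 293, 586, 879, 1172, 1758, 3516.
Check each in increasing order: 893^1 ≡ 893;  893^2 ≡ 2607;  893^3 ≡ 3314;  893^4 ≡ 1605;  893^6 ≡ 2522;  893^12 ≡ 1748;  893^293 ≡ 3259;  893^586 ≡ 3258;  893^879 ≡ 3516;  893^1172 ≡ 258;  893^1758 ≡ 1.
Smallest exponent giving 1 is 1758.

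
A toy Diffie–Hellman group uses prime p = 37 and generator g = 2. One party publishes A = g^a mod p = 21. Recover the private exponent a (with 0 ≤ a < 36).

Successive powers of 2 modulo 37:
  2^0=1  2^1=2  2^2=4  2^3=8  2^4=16  2^5=32
  2^6=27  2^7=17  2^8=34  2^9=31  2^10=25  2^11=13
  2^12=26  2^13=15  2^14=30  2^15=23  2^16=9  2^17=18
  2^18=36  2^19=35  2^20=33  2^21=29  2^22=21
So 2^22 ≡ 21 (mod 37), giving a = 22.

22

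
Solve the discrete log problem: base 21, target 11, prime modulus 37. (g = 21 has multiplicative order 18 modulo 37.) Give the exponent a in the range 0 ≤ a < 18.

3

Successive powers of 21 modulo 37:
  21^0=1  21^1=21  21^2=34  21^3=11
So 21^3 ≡ 11 (mod 37), giving a = 3.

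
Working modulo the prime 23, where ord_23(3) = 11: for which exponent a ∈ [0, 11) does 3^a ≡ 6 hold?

8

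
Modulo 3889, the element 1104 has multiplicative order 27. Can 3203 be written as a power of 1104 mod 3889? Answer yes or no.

yes

3203 ∈ ⟨1104⟩ iff 3203^27 ≡ 1 (mod 3889), since |⟨1104⟩| = 27.
3203^27 mod 3889 = 1.
Since 1 = 1, 3203 lies in the subgroup.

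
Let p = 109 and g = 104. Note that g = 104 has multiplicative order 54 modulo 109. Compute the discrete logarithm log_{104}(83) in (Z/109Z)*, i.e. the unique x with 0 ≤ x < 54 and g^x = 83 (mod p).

13

Baby-step giant-step with m = ceil(sqrt(54)) = 8.
Baby table (104^j mod 109 for j=0..7):
  0:1  1:104  2:25  3:93  4:80  5:36  6:38  7:28
Giant step factor: 104^(-8) ≡ 7 (mod 109).
Scan 83·7^i mod 109 for i = 0, 1, …:
  i=0: 83   i=1: 36
Match at i=1, j=5: x = 1·8 + 5 = 13.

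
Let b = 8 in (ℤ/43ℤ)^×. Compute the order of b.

The order of 8 must divide p − 1 = 42 = 2 · 3 · 7.
Divisors: 1, 2, 3, 6, 7, 14, 21, 42.
Check each in increasing order: 8^1 ≡ 8;  8^2 ≡ 21;  8^3 ≡ 39;  8^6 ≡ 16;  8^7 ≡ 42;  8^14 ≡ 1.
Smallest exponent giving 1 is 14.

14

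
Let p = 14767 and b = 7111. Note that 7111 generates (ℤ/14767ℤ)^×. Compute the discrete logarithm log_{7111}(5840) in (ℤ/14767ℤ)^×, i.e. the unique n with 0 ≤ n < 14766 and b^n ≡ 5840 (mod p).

7948

Baby-step giant-step with m = ceil(sqrt(14766)) = 122.
Baby table (7111^j mod 14767 for j=0..121):
  0:1  1:7111  2:4113  3:8883  4:8554  5:2221  6:7608  7:8967
  8:431  9:8072  10:663  11:3920  12:9791  13:12163  14:774  15:10590
  16:8557  17:8787  18:5180  19:6082  20:11326  21:14735  22:8720  23:1287
  24:11084  25:6845  26:2763  27:7583  28:8396  29:975  30:7502  31:8318
  32:7463  33:11562  34:9493  35:4766  36:761  37:6749  38:14156  39:11444
  40:12114  41:6743  42:1024  43:1533  44:3117  45:14487  46:2465  47:186
  48:8383  49:11901  50:13101  51:10975  52:14397  53:12223  54:13958  55:6331
  56:9925  57:5182  58:5537  59:4785  60:2967  61:11061  62:5729  63:11533
  64:10012  65:3625  66:8960  67:9722  68:8815  69:12317  70:3110  71:9011
  72:3208  73:11840  74:7573  75:11121  76:4146  77:7274  78:11380  79:20
  80:9317  81:8425  82:456  83:8643  84:119  85:4490  86:2136  87:8620
  88:13770  89:13260  90:4565  91:3849  92:6988  93:713  94:5062  95:8703
  96:13303  97:231  98:3504  99:5015  100:14127  101:11963  102:10973  103:175
  104:3997  105:10959  106:3990  107:5483  108:4733  109:2370  110:3923  111:1590
  112:9735  113:12656  114:6718  115:453  116:2077  117:2547  118:7375  119:6008
  120:1957  121:5713
Giant step factor: 7111^(-122) ≡ 8013 (mod 14767).
Scan 5840·8013^i mod 14767 for i = 0, 1, …:
  i=0: 5840   i=1: 14064   i=2: 7855   i=3: 5161
  i=4: 7493   i=5: 13554   i=6: 11684   i=7: 1112
  i=8: 5955   i=9: 5238     …   i=64: 14482
  i=65: 5180
Match at i=65, j=18: n = 65·122 + 18 = 7948.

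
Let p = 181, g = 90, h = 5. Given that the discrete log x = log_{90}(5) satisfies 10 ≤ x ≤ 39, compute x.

Compute 90^10 mod 181 = 108, then multiply by 90 repeatedly:
  90^10=108  90^11=127  90^12=27  90^13=77  90^14=52
  90^15=155  90^16=13  90^17=84  90^18=139  90^19=21
  90^20=80  90^21=141  90^22=20  90^23=171  90^24=5
Found 5 at exponent 24.

24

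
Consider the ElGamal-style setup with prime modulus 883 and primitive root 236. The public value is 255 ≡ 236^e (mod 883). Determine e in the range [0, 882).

38

Baby-step giant-step with m = ceil(sqrt(882)) = 30.
Baby table (236^j mod 883 for j=0..29):
  0:1  1:236  2:67  3:801  4:74  5:687  6:543  7:113
  8:178  9:507  10:447  11:415  12:810  13:432  14:407  15:688
  16:779  17:180  18:96  19:581  20:251  21:75  22:40  23:610
  24:31  25:252  26:311  27:107  28:528  29:105
Giant step factor: 236^(-30) ≡ 205 (mod 883).
Scan 255·205^i mod 883 for i = 0, 1, …:
  i=0: 255   i=1: 178
Match at i=1, j=8: e = 1·30 + 8 = 38.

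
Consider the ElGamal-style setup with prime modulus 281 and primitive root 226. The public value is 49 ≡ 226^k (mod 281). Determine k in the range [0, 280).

Baby-step giant-step with m = ceil(sqrt(280)) = 17.
Baby table (226^j mod 281 for j=0..16):
  0:1  1:226  2:215  3:258  4:141  5:113  6:248  7:129
  8:211  9:197  10:124  11:205  12:246  13:239  14:62  15:243
  16:123
Giant step factor: 226^(-17) ≡ 107 (mod 281).
Scan 49·107^i mod 281 for i = 0, 1, …:
  i=0: 49   i=1: 185   i=2: 125   i=3: 168
  i=4: 273   i=5: 268   i=6: 14   i=7: 93
  i=8: 116   i=9: 48   i=10: 78   i=11: 197
Match at i=11, j=9: k = 11·17 + 9 = 196.

196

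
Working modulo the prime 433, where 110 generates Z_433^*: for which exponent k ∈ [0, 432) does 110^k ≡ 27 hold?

384

Baby-step giant-step with m = ceil(sqrt(432)) = 21.
Baby table (110^j mod 433 for j=0..20):
  0:1  1:110  2:409  3:391  4:143  5:142  6:32  7:56
  8:98  9:388  10:246  11:214  12:158  13:60  14:105  15:292
  16:78  17:353  18:293  19:188  20:329
Giant step factor: 110^(-21) ≡ 364 (mod 433).
Scan 27·364^i mod 433 for i = 0, 1, …:
  i=0: 27   i=1: 302   i=2: 379   i=3: 262
  i=4: 108   i=5: 342   i=6: 217   i=7: 182
  i=8: 432   i=9: 69     …   i=17: 238
  i=18: 32
Match at i=18, j=6: k = 18·21 + 6 = 384.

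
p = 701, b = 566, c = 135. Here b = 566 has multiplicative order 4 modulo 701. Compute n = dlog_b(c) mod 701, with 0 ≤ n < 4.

3

Successive powers of 566 modulo 701:
  566^0=1  566^1=566  566^2=700  566^3=135
So 566^3 ≡ 135 (mod 701), giving n = 3.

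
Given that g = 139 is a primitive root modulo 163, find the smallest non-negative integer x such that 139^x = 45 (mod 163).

101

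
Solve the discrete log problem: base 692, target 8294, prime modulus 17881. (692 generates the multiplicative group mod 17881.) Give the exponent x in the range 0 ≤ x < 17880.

13907

Baby-step giant-step with m = ceil(sqrt(17880)) = 134.
Baby table (692^j mod 17881 for j=0..133):
  0:1  1:692  2:13958  3:3196  4:12269  5:14554  6:4365  7:16572
  8:6103  9:3360  10:590  11:14898  12:9960  13:8135  14:14786  15:3980
  16:486  17:14454  18:6689  19:15490  20:8361  21:10249  22:11432  23:7542
  24:15693  25:5789  26:644  27:16504  28:12690  29:1909  30:15715  31:3132
  32:3743  33:15292  34:14393  35:239  36:4459  37:10096  38:12842  39:17688
  40:9492  41:6137  42:9007  43:10256  44:16276  45:15843  46:2303  47:2267
  48:13117  49:11297  50:3527  51:8868  52:3473  53:7262  54:743  55:13488
  56:17695  57:14336  58:14438  59:13498  60:6734  61:10868  62:10636  63:11021
  64:9226  65:875  66:15427  67:527  68:7064  69:6775  70:3478  71:10722
  72:16890  73:11587  74:7516  75:15582  76:501  77:6953  78:1487  79:9787
  80:13586  81:13987  82:5383  83:5788  84:17833  85:2546  86:9494  87:7521
  88:1161  89:16648  90:5052  91:9189  92:11033  93:17530  94:7442  95:136
  96:4707  97:2902  98:5512  99:5651  100:12434  101:3567  102:786  103:7482
  104:9935  105:8716  106:5575  107:13485  108:15619  109:8224  110:4850  111:12453
  112:16715  113:15654  114:14563  115:10593  116:17027  117:16986  118:6495  119:6409
  120:540  121:16060  122:9419  123:9264  124:9290  125:9401  126:14689  127:8380
  128:5516  129:8419  130:14623  131:16351  132:14100  133:12055
Giant step factor: 692^(-134) ≡ 3227 (mod 17881).
Scan 8294·3227^i mod 17881 for i = 0, 1, …:
  i=0: 8294   i=1: 14762   i=2: 1990   i=3: 2451
  i=4: 5975   i=5: 5607   i=6: 16098   i=7: 3941
  i=8: 4216   i=9: 15472     …   i=102: 9827
  i=103: 8716
Match at i=103, j=105: x = 103·134 + 105 = 13907.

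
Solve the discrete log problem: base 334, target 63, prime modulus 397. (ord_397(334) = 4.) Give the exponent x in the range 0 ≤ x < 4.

3

Successive powers of 334 modulo 397:
  334^0=1  334^1=334  334^2=396  334^3=63
So 334^3 ≡ 63 (mod 397), giving x = 3.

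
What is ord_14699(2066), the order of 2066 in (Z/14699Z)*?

The order of 2066 must divide p − 1 = 14698 = 2 · 7349.
Divisors: 1, 2, 7349, 14698.
Check each in increasing order: 2066^1 ≡ 2066;  2066^2 ≡ 5646;  2066^7349 ≡ 1.
Smallest exponent giving 1 is 7349.

7349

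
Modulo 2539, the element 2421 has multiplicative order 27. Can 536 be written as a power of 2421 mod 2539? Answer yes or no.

536 ∈ ⟨2421⟩ iff 536^27 ≡ 1 (mod 2539), since |⟨2421⟩| = 27.
536^27 mod 2539 = 1.
Since 1 = 1, 536 lies in the subgroup.

yes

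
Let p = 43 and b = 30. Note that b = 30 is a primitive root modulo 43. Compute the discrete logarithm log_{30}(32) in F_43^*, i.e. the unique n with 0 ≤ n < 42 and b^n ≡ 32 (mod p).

Baby-step giant-step with m = ceil(sqrt(42)) = 7.
Baby table (30^j mod 43 for j=0..6):
  0:1  1:30  2:40  3:39  4:9  5:12  6:16
Giant step factor: 30^(-7) ≡ 37 (mod 43).
Scan 32·37^i mod 43 for i = 0, 1, …:
  i=0: 32   i=1: 23   i=2: 34   i=3: 11
  i=4: 20   i=5: 9
Match at i=5, j=4: n = 5·7 + 4 = 39.

39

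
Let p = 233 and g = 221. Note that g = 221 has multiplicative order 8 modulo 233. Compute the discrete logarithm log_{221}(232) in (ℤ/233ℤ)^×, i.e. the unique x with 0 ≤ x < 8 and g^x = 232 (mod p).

4

Successive powers of 221 modulo 233:
  221^0=1  221^1=221  221^2=144  221^3=136  221^4=232
So 221^4 ≡ 232 (mod 233), giving x = 4.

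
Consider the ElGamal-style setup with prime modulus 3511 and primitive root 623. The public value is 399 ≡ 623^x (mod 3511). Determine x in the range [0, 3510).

Baby-step giant-step with m = ceil(sqrt(3510)) = 60.
Baby table (623^j mod 3511 for j=0..59):
  0:1  1:623  2:1919  3:1797  4:3033  5:641  6:2600  7:1229
  8:269  9:2570  10:94  11:2386  12:1325  13:390  14:711  15:567
  16:2141  17:3174  18:709  19:2832  20:1814  21:3091  22:1665  23:1550
  24:125  25:633  26:1127  27:3432  28:3448  29:2883  30:1988  31:2652
  32:2026  33:1749  34:1217  35:3326  36:608  37:3107  38:1100  39:655
  40:789  41:7  42:850  43:2900  44:2046  45:165  46:976  47:645
  48:1581  49:1883  50:435  51:658  52:2658  53:2253  54:2730  55:1466
  56:458  57:943  58:1152  59:1452
Giant step factor: 623^(-60) ≡ 1682 (mod 3511).
Scan 399·1682^i mod 3511 for i = 0, 1, …:
  i=0: 399   i=1: 517   i=2: 2377   i=3: 2596
  i=4: 2299   i=5: 1307   i=6: 488   i=7: 2753
  i=8: 3048   i=9: 676     …   i=18: 2958
  i=19: 269
Match at i=19, j=8: x = 19·60 + 8 = 1148.

1148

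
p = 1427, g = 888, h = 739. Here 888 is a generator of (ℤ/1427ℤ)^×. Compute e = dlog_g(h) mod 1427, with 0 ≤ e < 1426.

Baby-step giant-step with m = ceil(sqrt(1426)) = 38.
Baby table (888^j mod 1427 for j=0..37):
  0:1  1:888  2:840  3:1026  4:662  5:1359  6:977  7:1387
  8:155  9:648  10:343  11:633  12:1293  13:876  14:173  15:935
  16:1193  17:550  18:366  19:1079  20:635  21:215  22:1129  23:798
  24:832  25:1057  26:1077  27:286  28:1389  29:504  30:901  31:968
  32:530  33:1157  34:1403  35:93  36:1245  37:1062
Giant step factor: 888^(-38) ≡ 777 (mod 1427).
Scan 739·777^i mod 1427 for i = 0, 1, …:
  i=0: 739   i=1: 549   i=2: 1327   i=3: 785
  i=4: 616   i=5: 587   i=6: 886   i=7: 608
  i=8: 79   i=9: 22     …   i=22: 622
  i=23: 968
Match at i=23, j=31: e = 23·38 + 31 = 905.

905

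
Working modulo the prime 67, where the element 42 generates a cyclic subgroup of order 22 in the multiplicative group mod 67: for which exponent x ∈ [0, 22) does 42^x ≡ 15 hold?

Successive powers of 42 modulo 67:
  42^0=1  42^1=42  42^2=22  42^3=53  42^4=15
So 42^4 ≡ 15 (mod 67), giving x = 4.

4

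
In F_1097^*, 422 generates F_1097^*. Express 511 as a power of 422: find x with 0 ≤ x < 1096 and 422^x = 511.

403

Baby-step giant-step with m = ceil(sqrt(1096)) = 34.
Baby table (422^j mod 1097 for j=0..33):
  0:1  1:422  2:370  3:366  4:872  5:489  6:122  7:1022
  8:163  9:772  10:1072  11:420  12:623  13:723  14:140  15:939
  16:241  17:778  18:313  19:446  20:625  21:470  22:880  23:574
  24:888  25:659  26:557  27:296  28:951  29:917  30:830  31:317
  32:1037  33:1008
Giant step factor: 422^(-34) ≡ 308 (mod 1097).
Scan 511·308^i mod 1097 for i = 0, 1, …:
  i=0: 511   i=1: 517   i=2: 171   i=3: 12
  i=4: 405   i=5: 779   i=6: 786   i=7: 748
  i=8: 14   i=9: 1021   i=10: 726   i=11: 917
Match at i=11, j=29: x = 11·34 + 29 = 403.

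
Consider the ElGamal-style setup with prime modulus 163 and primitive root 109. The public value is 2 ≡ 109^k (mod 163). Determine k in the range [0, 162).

85

Baby-step giant-step with m = ceil(sqrt(162)) = 13.
Baby table (109^j mod 163 for j=0..12):
  0:1  1:109  2:145  3:157  4:161  5:108  6:36  7:12
  8:4  9:110  10:91  11:139  12:155
Giant step factor: 109^(-13) ≡ 20 (mod 163).
Scan 2·20^i mod 163 for i = 0, 1, …:
  i=0: 2   i=1: 40   i=2: 148   i=3: 26
  i=4: 31   i=5: 131   i=6: 12
Match at i=6, j=7: k = 6·13 + 7 = 85.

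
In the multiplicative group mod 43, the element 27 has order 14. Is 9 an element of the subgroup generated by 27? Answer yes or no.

no

⟨27⟩ has order 14; its elements mod 43 are {1, 2, 4, 8, 11, 16, 21, 22, 27, 32, 35, 39, 41, 42}.
9 is not in this set.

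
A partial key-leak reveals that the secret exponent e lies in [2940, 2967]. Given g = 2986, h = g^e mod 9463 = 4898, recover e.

2966

Compute 2986^2940 mod 9463 = 937, then multiply by 2986 repeatedly:
  2986^2940=937  2986^2941=6297  2986^2942=9324  2986^2943=1318  2986^2944=8403
  2986^2945=4945  2986^2946=3490  2986^2947=2377  2986^2948=472  2986^2949=8868
  2986^2950=2374  2986^2951=977  2986^2952=2718  2986^2953=6157  2986^2954=7656
  2986^2955=7671  2986^2956=5146  2986^2957=7507  2986^2958=7518  2986^2959=2512
  2986^2960=6136  2986^2961=1728  2986^2962=2473  2986^2963=3238  2986^2964=6945
  2986^2965=4337  2986^2966=4898
Found 4898 at exponent 2966.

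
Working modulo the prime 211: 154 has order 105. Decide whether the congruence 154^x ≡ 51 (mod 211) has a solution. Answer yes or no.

yes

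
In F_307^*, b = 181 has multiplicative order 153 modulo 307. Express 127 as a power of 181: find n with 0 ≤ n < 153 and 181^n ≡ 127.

Baby-step giant-step with m = ceil(sqrt(153)) = 13.
Baby table (181^j mod 307 for j=0..12):
  0:1  1:181  2:219  3:36  4:69  5:209  6:68  7:28
  8:156  9:299  10:87  11:90  12:19
Giant step factor: 181^(-13) ≡ 104 (mod 307).
Scan 127·104^i mod 307 for i = 0, 1, …:
  i=0: 127   i=1: 7   i=2: 114   i=3: 190
  i=4: 112   i=5: 289   i=6: 277   i=7: 257
  i=8: 19
Match at i=8, j=12: n = 8·13 + 12 = 116.

116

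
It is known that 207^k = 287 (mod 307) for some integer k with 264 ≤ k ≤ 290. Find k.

272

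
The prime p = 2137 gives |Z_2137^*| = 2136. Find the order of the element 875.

712

The order of 875 must divide p − 1 = 2136 = 2^3 · 3 · 89.
Divisors: 1, 2, 3, 4, 6, 8, 12, 24, 89, 178, 267, 356, 534, 712, 1068, 2136.
Check each in increasing order: 875^1 ≡ 875;  875^2 ≡ 579;  875^3 ≡ 156;  875^4 ≡ 1869;  875^6 ≡ 829;  875^8 ≡ 1303;  875^12 ≡ 1264;  875^24 ≡ 1357;  875^89 ≡ 1508;  875^178 ≡ 296;  875^267 ≡ 1872;  875^356 ≡ 2136;  875^534 ≡ 1841;  875^712 ≡ 1.
Smallest exponent giving 1 is 712.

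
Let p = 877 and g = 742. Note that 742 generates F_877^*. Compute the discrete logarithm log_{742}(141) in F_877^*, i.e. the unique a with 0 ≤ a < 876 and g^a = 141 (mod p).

415

Baby-step giant-step with m = ceil(sqrt(876)) = 30.
Baby table (742^j mod 877 for j=0..29):
  0:1  1:742  2:685  3:487  4:30  5:335  6:379  7:578
  8:23  9:403  10:846  11:677  12:690  13:689  14:824  15:139
  16:529  17:499  18:164  19:662  20:84  21:61  22:535  23:566
  24:766  25:76  26:264  27:317  28:178  29:526
Giant step factor: 742^(-30) ≡ 65 (mod 877).
Scan 141·65^i mod 877 for i = 0, 1, …:
  i=0: 141   i=1: 395   i=2: 242   i=3: 821
  i=4: 745   i=5: 190   i=6: 72   i=7: 295
  i=8: 758   i=9: 158   i=10: 623   i=11: 153
  i=12: 298   i=13: 76
Match at i=13, j=25: a = 13·30 + 25 = 415.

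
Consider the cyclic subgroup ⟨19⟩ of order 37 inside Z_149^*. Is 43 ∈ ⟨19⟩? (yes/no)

43 ∈ ⟨19⟩ iff 43^37 ≡ 1 (mod 149), since |⟨19⟩| = 37.
43^37 mod 149 = 105.
Since 105 ≠ 1, 43 does not lie in the subgroup.

no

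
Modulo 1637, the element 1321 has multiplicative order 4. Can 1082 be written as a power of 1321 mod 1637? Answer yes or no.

1082 ∈ ⟨1321⟩ iff 1082^4 ≡ 1 (mod 1637), since |⟨1321⟩| = 4.
1082^4 mod 1637 = 333.
Since 333 ≠ 1, 1082 does not lie in the subgroup.

no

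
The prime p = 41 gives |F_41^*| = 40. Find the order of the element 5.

20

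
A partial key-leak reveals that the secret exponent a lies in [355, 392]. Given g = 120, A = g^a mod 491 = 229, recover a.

380

Compute 120^355 mod 491 = 253, then multiply by 120 repeatedly:
  120^355=253  120^356=409  120^357=471  120^358=55  120^359=217
  120^360=17  120^361=76  120^362=282  120^363=452  120^364=230
  120^365=104  120^366=205  120^367=50  120^368=108  120^369=194
  120^370=203  120^371=301  120^372=277  120^373=343  120^374=407
  120^375=231  120^376=224  120^377=366  120^378=221  120^379=6
  120^380=229
Found 229 at exponent 380.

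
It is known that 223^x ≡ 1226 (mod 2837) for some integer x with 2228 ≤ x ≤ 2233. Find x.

2231

Compute 223^2228 mod 2837 = 486, then multiply by 223 repeatedly:
  223^2228=486  223^2229=572  223^2230=2728  223^2231=1226
Found 1226 at exponent 2231.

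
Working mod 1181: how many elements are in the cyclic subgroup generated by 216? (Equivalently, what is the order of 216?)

295

The order of 216 must divide p − 1 = 1180 = 2^2 · 5 · 59.
Divisors: 1, 2, 4, 5, 10, 20, 59, 118, 236, 295, 590, 1180.
Check each in increasing order: 216^1 ≡ 216;  216^2 ≡ 597;  216^4 ≡ 928;  216^5 ≡ 859;  216^10 ≡ 937;  216^20 ≡ 486;  216^59 ≡ 1172;  216^118 ≡ 81;  216^236 ≡ 656;  216^295 ≡ 1.
Smallest exponent giving 1 is 295.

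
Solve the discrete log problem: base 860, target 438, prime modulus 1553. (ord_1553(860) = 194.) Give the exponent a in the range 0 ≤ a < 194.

Baby-step giant-step with m = ceil(sqrt(194)) = 14.
Baby table (860^j mod 1553 for j=0..13):
  0:1  1:860  2:372  3:2  4:167  5:744  6:4  7:334
  8:1488  9:8  10:668  11:1423  12:16  13:1336
Giant step factor: 860^(-14) ≡ 221 (mod 1553).
Scan 438·221^i mod 1553 for i = 0, 1, …:
  i=0: 438   i=1: 512   i=2: 1336
Match at i=2, j=13: a = 2·14 + 13 = 41.

41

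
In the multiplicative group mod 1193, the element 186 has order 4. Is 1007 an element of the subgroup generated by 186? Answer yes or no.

yes

⟨186⟩ has order 4; its elements mod 1193 are {1, 186, 1007, 1192}.
1007 is in this set.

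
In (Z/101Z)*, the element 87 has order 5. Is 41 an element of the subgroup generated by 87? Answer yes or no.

⟨87⟩ has order 5; its elements mod 101 are {1, 36, 84, 87, 95}.
41 is not in this set.

no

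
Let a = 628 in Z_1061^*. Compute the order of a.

212

The order of 628 must divide p − 1 = 1060 = 2^2 · 5 · 53.
Divisors: 1, 2, 4, 5, 10, 20, 53, 106, 212, 265, 530, 1060.
Check each in increasing order: 628^1 ≡ 628;  628^2 ≡ 753;  628^4 ≡ 435;  628^5 ≡ 503;  628^10 ≡ 491;  628^20 ≡ 234;  628^53 ≡ 103;  628^106 ≡ 1060;  628^212 ≡ 1.
Smallest exponent giving 1 is 212.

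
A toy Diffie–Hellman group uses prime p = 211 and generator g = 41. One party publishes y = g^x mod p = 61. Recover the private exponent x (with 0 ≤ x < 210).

Baby-step giant-step with m = ceil(sqrt(210)) = 15.
Baby table (41^j mod 211 for j=0..14):
  0:1  1:41  2:204  3:135  4:49  5:110  6:79  7:74
  8:80  9:115  10:73  11:39  12:122  13:149  14:201
Giant step factor: 41^(-15) ≡ 88 (mod 211).
Scan 61·88^i mod 211 for i = 0, 1, …:
  i=0: 61   i=1: 93   i=2: 166   i=3: 49
Match at i=3, j=4: x = 3·15 + 4 = 49.

49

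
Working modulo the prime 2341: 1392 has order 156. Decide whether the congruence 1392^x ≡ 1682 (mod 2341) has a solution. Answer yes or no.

1682 ∈ ⟨1392⟩ iff 1682^156 ≡ 1 (mod 2341), since |⟨1392⟩| = 156.
1682^156 mod 2341 = 1.
Since 1 = 1, 1682 lies in the subgroup.

yes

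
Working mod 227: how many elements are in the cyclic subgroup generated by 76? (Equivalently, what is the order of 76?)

The order of 76 must divide p − 1 = 226 = 2 · 113.
Divisors: 1, 2, 113, 226.
Check each in increasing order: 76^1 ≡ 76;  76^2 ≡ 101;  76^113 ≡ 1.
Smallest exponent giving 1 is 113.

113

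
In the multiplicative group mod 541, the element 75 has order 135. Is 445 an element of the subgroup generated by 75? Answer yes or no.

no

445 ∈ ⟨75⟩ iff 445^135 ≡ 1 (mod 541), since |⟨75⟩| = 135.
445^135 mod 541 = 489.
Since 489 ≠ 1, 445 does not lie in the subgroup.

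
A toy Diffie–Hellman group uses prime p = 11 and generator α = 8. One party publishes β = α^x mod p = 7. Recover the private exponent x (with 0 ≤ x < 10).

9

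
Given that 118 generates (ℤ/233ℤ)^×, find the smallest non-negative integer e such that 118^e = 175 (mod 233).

Baby-step giant-step with m = ceil(sqrt(232)) = 16.
Baby table (118^j mod 233 for j=0..15):
  0:1  1:118  2:177  3:149  4:107  5:44  6:66  7:99
  8:32  9:48  10:72  11:108  12:162  13:10  14:15  15:139
Giant step factor: 118^(-16) ≡ 38 (mod 233).
Scan 175·38^i mod 233 for i = 0, 1, …:
  i=0: 175   i=1: 126   i=2: 128   i=3: 204
  i=4: 63   i=5: 64   i=6: 102   i=7: 148
  i=8: 32
Match at i=8, j=8: e = 8·16 + 8 = 136.

136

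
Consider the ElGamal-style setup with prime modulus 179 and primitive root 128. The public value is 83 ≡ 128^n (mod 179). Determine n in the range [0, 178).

Baby-step giant-step with m = ceil(sqrt(178)) = 14.
Baby table (128^j mod 179 for j=0..13):
  0:1  1:128  2:95  3:167  4:75  5:113  6:144  7:174
  8:76  9:62  10:60  11:162  12:151  13:175
Giant step factor: 128^(-14) ≡ 43 (mod 179).
Scan 83·43^i mod 179 for i = 0, 1, …:
  i=0: 83   i=1: 168   i=2: 64   i=3: 67
  i=4: 17   i=5: 15   i=6: 108   i=7: 169
  i=8: 107   i=9: 126   i=10: 48   i=11: 95
Match at i=11, j=2: n = 11·14 + 2 = 156.

156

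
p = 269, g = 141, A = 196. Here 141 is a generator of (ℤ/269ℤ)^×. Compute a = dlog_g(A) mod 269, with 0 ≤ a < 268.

Baby-step giant-step with m = ceil(sqrt(268)) = 17.
Baby table (141^j mod 269 for j=0..16):
  0:1  1:141  2:244  3:241  4:87  5:162  6:246  7:254
  8:37  9:106  10:151  11:40  12:260  13:76  14:225  15:252
  16:24
Giant step factor: 141^(-17) ≡ 219 (mod 269).
Scan 196·219^i mod 269 for i = 0, 1, …:
  i=0: 196   i=1: 153   i=2: 151
Match at i=2, j=10: a = 2·17 + 10 = 44.

44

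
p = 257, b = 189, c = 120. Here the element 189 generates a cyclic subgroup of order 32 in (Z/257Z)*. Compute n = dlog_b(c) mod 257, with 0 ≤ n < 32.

11

Successive powers of 189 modulo 257:
  189^0=1  189^1=189  189^2=255  189^3=136  189^4=4  189^5=242
  189^6=249  189^7=30  189^8=16  189^9=197  189^10=225  189^11=120
So 189^11 ≡ 120 (mod 257), giving n = 11.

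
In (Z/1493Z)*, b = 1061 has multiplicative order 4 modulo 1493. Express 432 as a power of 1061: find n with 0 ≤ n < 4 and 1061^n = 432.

3

Successive powers of 1061 modulo 1493:
  1061^0=1  1061^1=1061  1061^2=1492  1061^3=432
So 1061^3 ≡ 432 (mod 1493), giving n = 3.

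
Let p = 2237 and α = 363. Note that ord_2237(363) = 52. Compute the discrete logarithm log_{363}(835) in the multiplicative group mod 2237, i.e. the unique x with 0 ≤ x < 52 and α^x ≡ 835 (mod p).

Baby-step giant-step with m = ceil(sqrt(52)) = 8.
Baby table (363^j mod 2237 for j=0..7):
  0:1  1:363  2:2023  3:613  4:1056  5:801  6:2190  7:835
Giant step factor: 363^(-8) ≡ 921 (mod 2237).
Scan 835·921^i mod 2237 for i = 0, 1, …:
  i=0: 835
Match at i=0, j=7: x = 0·8 + 7 = 7.

7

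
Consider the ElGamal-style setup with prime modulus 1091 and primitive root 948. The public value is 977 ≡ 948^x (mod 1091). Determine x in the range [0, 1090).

Baby-step giant-step with m = ceil(sqrt(1090)) = 34.
Baby table (948^j mod 1091 for j=0..33):
  0:1  1:948  2:811  3:764  4:939  5:1007  6:11  7:609
  8:193  9:767  10:510  11:167  12:121  13:153  14:1032  15:800
  16:155  17:746  18:240  19:592  20:442  21:72  22:614  23:569
  24:458  25:1057  26:498  27:792  28:208  29:804  30:674  31:717
  32:23  33:1075
Giant step factor: 948^(-34) ≡ 422 (mod 1091).
Scan 977·422^i mod 1091 for i = 0, 1, …:
  i=0: 977   i=1: 987   i=2: 843   i=3: 80
  i=4: 1030   i=5: 442
Match at i=5, j=20: x = 5·34 + 20 = 190.

190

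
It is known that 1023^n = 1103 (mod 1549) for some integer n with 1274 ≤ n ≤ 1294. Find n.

1285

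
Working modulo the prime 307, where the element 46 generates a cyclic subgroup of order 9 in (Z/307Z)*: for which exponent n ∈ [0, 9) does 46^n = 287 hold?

8

Successive powers of 46 modulo 307:
  46^0=1  46^1=46  46^2=274  46^3=17  46^4=168  46^5=53
  46^6=289  46^7=93  46^8=287
So 46^8 ≡ 287 (mod 307), giving n = 8.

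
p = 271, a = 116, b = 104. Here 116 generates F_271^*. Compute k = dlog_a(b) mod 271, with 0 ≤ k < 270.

Baby-step giant-step with m = ceil(sqrt(270)) = 17.
Baby table (116^j mod 271 for j=0..16):
  0:1  1:116  2:177  3:207  4:164  5:54  6:31  7:73
  8:67  9:184  10:206  11:48  12:148  13:95  14:180  15:13
  16:153
Giant step factor: 116^(-17) ≡ 108 (mod 271).
Scan 104·108^i mod 271 for i = 0, 1, …:
  i=0: 104   i=1: 121   i=2: 60   i=3: 247
  i=4: 118   i=5: 7   i=6: 214   i=7: 77
  i=8: 186   i=9: 34   i=10: 149   i=11: 103
  i=12: 13
Match at i=12, j=15: k = 12·17 + 15 = 219.

219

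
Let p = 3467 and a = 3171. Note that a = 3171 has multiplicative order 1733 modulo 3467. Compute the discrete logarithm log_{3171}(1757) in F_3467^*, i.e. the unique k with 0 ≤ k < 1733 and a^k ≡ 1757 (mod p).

Baby-step giant-step with m = ceil(sqrt(1733)) = 42.
Baby table (3171^j mod 3467 for j=0..41):
  0:1  1:3171  2:941  3:2291  4:1396  5:2824  6:3110  7:1662
  8:362  9:325  10:876  11:729  12:2637  13:2990  14:2512  15:1853
  16:2765  17:3239  18:1615  19:406  20:1169  21:676  22:990  23:1655
  24:2434  25:672  26:2174  27:1358  28:204  29:2022  30:1279  31:2786
  32:490  33:574  34:3446  35:2749  36:1041  37:427  38:1887  39:3102
  40:563  41:3235
Giant step factor: 3171^(-42) ≡ 1365 (mod 3467).
Scan 1757·1365^i mod 3467 for i = 0, 1, …:
  i=0: 1757   i=1: 2608   i=2: 2778   i=3: 2539
  i=4: 2202   i=5: 3308   i=6: 1386   i=7: 2375
  i=8: 230   i=9: 1920   i=10: 3215   i=11: 2720
  i=12: 3110
Match at i=12, j=6: k = 12·42 + 6 = 510.

510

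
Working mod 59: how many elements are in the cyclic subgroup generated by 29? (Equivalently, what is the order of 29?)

29

The order of 29 must divide p − 1 = 58 = 2 · 29.
Divisors: 1, 2, 29, 58.
Check each in increasing order: 29^1 ≡ 29;  29^2 ≡ 15;  29^29 ≡ 1.
Smallest exponent giving 1 is 29.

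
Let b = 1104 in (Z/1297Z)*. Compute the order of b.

The order of 1104 must divide p − 1 = 1296 = 2^4 · 3^4.
Divisors: 1, 2, 3, 4, 6, 8, 9, 12, 16, 18, 24, 27, 36, 48, 54, 72, 81, 108, 144, 162, 216, 324, 432, 648, 1296.
Check each in increasing order: 1104^1 ≡ 1104;  1104^2 ≡ 933;  1104^3 ≡ 214;  1104^4 ≡ 202;  1104^6 ≡ 401;  1104^8 ≡ 597;  1104^9 ≡ 212;  1104^12 ≡ 1270;  1104^16 ≡ 1031;  1104^18 ≡ 846;  1104^24 ≡ 729;  1104^27 ≡ 366;  1104^36 ≡ 1069;  1104^48 ≡ 968;  1104^54 ≡ 365;  1104^72 ≡ 104;  1104^81 ≡ 1296;  1104^108 ≡ 931;  1104^144 ≡ 440;  1104^162 ≡ 1.
Smallest exponent giving 1 is 162.

162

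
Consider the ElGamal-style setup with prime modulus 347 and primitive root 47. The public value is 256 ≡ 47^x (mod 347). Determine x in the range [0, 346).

260

Baby-step giant-step with m = ceil(sqrt(346)) = 19.
Baby table (47^j mod 347 for j=0..18):
  0:1  1:47  2:127  3:70  4:167  5:215  6:42  7:239
  8:129  9:164  10:74  11:8  12:29  13:322  14:213  15:295
  16:332  17:336  18:177
Giant step factor: 47^(-19) ≡ 77 (mod 347).
Scan 256·77^i mod 347 for i = 0, 1, …:
  i=0: 256   i=1: 280   i=2: 46   i=3: 72
  i=4: 339   i=5: 78   i=6: 107   i=7: 258
  i=8: 87   i=9: 106   i=10: 181   i=11: 57
  i=12: 225   i=13: 322
Match at i=13, j=13: x = 13·19 + 13 = 260.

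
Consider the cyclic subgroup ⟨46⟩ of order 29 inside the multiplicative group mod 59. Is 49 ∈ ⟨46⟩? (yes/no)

49 ∈ ⟨46⟩ iff 49^29 ≡ 1 (mod 59), since |⟨46⟩| = 29.
49^29 mod 59 = 1.
Since 1 = 1, 49 lies in the subgroup.

yes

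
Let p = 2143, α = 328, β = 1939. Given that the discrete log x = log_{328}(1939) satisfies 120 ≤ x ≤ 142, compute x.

138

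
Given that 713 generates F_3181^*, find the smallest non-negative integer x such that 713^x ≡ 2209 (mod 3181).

Baby-step giant-step with m = ceil(sqrt(3180)) = 57.
Baby table (713^j mod 3181 for j=0..56):
  0:1  1:713  2:2590  3:1690  4:2552  5:44  6:2743  7:2625
  8:1197  9:953  10:1936  11:2995  12:984  13:1772  14:579  15:2478
  16:1359  17:1943  18:1624  19:28  20:878  21:2538  22:2786  23:1474
  24:1232  25:460  26:337  27:1706  28:1236  29:131  30:1154  31:2104
  32:1901  33:307  34:2583  35:3061  36:327  37:938  38:784  39:2317
  40:1082  41:1664  42:3100  43:2686  44:156  45:3074  46:53  47:2798
  48:487  49:502  50:1654  51:2332  52:2234  53:2342  54:3002  55:2794
  56:816
Giant step factor: 713^(-57) ≡ 616 (mod 3181).
Scan 2209·616^i mod 3181 for i = 0, 1, …:
  i=0: 2209   i=1: 2457   i=2: 2537   i=3: 921
  i=4: 1118   i=5: 1592   i=6: 924   i=7: 2966
  i=8: 1162   i=9: 67   i=10: 3100
Match at i=10, j=42: x = 10·57 + 42 = 612.

612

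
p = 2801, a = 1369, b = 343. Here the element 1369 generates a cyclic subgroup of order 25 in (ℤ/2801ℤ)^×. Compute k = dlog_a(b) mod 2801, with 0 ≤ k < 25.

Successive powers of 1369 modulo 2801:
  1369^0=1  1369^1=1369  1369^2=292  1369^3=2006  1369^4=1234  1369^5=343
So 1369^5 ≡ 343 (mod 2801), giving k = 5.

5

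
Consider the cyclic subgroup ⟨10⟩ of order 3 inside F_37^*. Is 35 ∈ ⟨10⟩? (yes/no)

⟨10⟩ has order 3; its elements mod 37 are {1, 10, 26}.
35 is not in this set.

no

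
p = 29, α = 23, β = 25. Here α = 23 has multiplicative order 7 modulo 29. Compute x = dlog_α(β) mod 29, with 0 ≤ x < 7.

5

Successive powers of 23 modulo 29:
  23^0=1  23^1=23  23^2=7  23^3=16  23^4=20  23^5=25
So 23^5 ≡ 25 (mod 29), giving x = 5.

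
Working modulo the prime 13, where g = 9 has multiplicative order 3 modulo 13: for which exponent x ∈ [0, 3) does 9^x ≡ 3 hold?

Successive powers of 9 modulo 13:
  9^0=1  9^1=9  9^2=3
So 9^2 ≡ 3 (mod 13), giving x = 2.

2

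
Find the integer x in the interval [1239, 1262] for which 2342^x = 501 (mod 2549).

1257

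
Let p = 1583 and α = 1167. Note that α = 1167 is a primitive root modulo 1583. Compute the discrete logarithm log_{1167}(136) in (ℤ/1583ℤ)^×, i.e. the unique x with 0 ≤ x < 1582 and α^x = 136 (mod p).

Baby-step giant-step with m = ceil(sqrt(1582)) = 40.
Baby table (1167^j mod 1583 for j=0..39):
  0:1  1:1167  2:509  3:378  4:1052  5:859  6:414  7:323
  8:187  9:1358  10:203  11:1034  12:432  13:750  14:1434  15:247
  16:143  17:666  18:1552  19:232  20:51  21:946  22:631  23:282
  24:1413  25:1068  26:535  27:643  28:39  29:1189  30:855  31:495
  32:1453  33:258  34:316  35:1516  36:961  37:723  38:2  39:751
Giant step factor: 1167^(-40) ≡ 636 (mod 1583).
Scan 136·636^i mod 1583 for i = 0, 1, …:
  i=0: 136   i=1: 1014   i=2: 623   i=3: 478
  i=4: 72   i=5: 1468   i=6: 1261   i=7: 998
  i=8: 1528   i=9: 1429     …   i=16: 127
  i=17: 39
Match at i=17, j=28: x = 17·40 + 28 = 708.

708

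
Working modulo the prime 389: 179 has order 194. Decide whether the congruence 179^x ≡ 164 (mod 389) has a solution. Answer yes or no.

yes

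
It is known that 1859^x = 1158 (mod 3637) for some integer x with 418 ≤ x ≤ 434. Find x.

428

Compute 1859^418 mod 3637 = 2147, then multiply by 1859 repeatedly:
  1859^418=2147  1859^419=1484  1859^420=1910  1859^421=978  1859^422=3239
  1859^423=2066  1859^424=22  1859^425=891  1859^426=1534  1859^427=298
  1859^428=1158
Found 1158 at exponent 428.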